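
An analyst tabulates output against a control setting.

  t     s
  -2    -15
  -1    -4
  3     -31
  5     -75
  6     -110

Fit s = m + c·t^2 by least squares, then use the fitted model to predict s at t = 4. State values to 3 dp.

Sums needed: Σ1 = 5, Σt^2 = 75, Σt^2·t^2 = 2019.
Moment sums: Σs = -235, Σt^2·s = -6178.
So MᵀM·[m, c]ᵀ = Mᵀs: [[5, 75]; [75, 2019]]·[m, c]ᵀ = [-235, -6178]ᵀ.
Eliminating c: 2019·(row 1) − 75·(row 2) gives 4470·m = 2019·(-235) − 75·(-6178) = -11115, so m = -741/298.
Then c = ((-6178) − 75·(-741/298))/2019 = -2653/894.
At t = 4: ŝ = (-741/298)·(1) + (-2653/894)·(16) = -44671/894.

ŝ = -49.968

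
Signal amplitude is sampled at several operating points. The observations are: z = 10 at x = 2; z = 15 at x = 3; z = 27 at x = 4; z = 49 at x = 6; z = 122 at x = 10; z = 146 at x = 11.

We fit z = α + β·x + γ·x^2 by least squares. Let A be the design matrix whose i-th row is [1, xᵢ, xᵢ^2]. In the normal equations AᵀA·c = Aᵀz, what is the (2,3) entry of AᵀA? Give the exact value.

2646

Row 2 ↔ basis x, column 3 ↔ basis x^2, so (AᵀA)_{2,3} = Σᵢ (x)·(x^2) = (2)·(4) + (3)·(9) + (4)·(16) + (6)·(36) + (10)·(100) + (11)·(121) = 2646.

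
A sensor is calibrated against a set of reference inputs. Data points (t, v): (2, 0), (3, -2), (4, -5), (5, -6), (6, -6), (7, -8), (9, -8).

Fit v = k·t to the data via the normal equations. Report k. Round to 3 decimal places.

Compute the Gram sums: Σt·t = 220.
Moment sums: Σt·v = -220.
Normal equations: [[220]]·[k]ᵀ = [-220]ᵀ.
k = (-220)/220 = -1.

k = -1.000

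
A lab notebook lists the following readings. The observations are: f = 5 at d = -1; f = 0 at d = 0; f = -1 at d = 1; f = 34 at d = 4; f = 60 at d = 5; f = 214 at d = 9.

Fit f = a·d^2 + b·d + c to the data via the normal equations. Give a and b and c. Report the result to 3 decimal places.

a = 2.985, b = -2.994, c = -0.699

With design matrix A, AᵀA = [[7444, 918, 124]; [918, 124, 18]; [124, 18, 6]] and Aᵀf = [19382, 2356, 312]ᵀ.
Inverting the 3×3 Gram matrix, [a, b, c]ᵀ = [13935/4669, -1997/667, -3265/4669]ᵀ.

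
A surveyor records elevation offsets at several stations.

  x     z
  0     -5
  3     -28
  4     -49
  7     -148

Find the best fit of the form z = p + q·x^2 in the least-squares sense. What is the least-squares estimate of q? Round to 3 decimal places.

q = -2.946

The normal equations are: 4·p + 74·q = -230;  74·p + 2738·q = -8288.
(Σ1 = 4, Σx^2 = 74, Σx^2·x^2 = 2738, Σz = -230, Σx^2·z = -8288.)
Δ = 4·2738 − 74² = 5476.
p = ((-230)·2738 − 74·(-8288))/5476 = -3; q = (4·(-8288) − 74·(-230))/5476 = -109/37.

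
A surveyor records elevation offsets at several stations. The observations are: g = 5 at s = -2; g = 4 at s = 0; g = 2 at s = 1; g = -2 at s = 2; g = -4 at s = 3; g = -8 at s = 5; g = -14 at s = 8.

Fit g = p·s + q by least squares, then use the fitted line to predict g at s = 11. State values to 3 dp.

The normal equations are: 107·p + 17·q = -176;  17·p + 7·q = -17.
(Σs·s = 107, Σs = 17, Σ1 = 7, Σs·g = -176, Σg = -17.)
Determinant 107·7 − 17² = 460.
p = ((-176)·7 − 17·(-17))/460 = -41/20; q = (107·(-17) − 17·(-176))/460 = 51/20.
At s = 11: ĝ = (-41/20)·(11) + (51/20)·(1) = -20.

ĝ = -20.000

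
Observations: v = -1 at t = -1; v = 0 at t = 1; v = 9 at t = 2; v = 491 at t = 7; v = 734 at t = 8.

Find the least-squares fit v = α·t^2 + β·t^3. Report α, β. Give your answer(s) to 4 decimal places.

From the data, Σt^2·t^2 = 6515, Σt^2·t^3 = 49607, Σt^3·t^3 = 379859.
Right-hand side: Σt^2·v = 71070, Σt^3·v = 544294.
Eliminating β: 379859·(row 1) − 49607·(row 2) gives 13926936·α = 379859·71070 − 49607·544294 = -4213328, so α = -526666/1740867.
Then β = (544294 − 49607·(-526666/1740867))/379859 = 2563240/1740867.

α = -0.3025, β = 1.4724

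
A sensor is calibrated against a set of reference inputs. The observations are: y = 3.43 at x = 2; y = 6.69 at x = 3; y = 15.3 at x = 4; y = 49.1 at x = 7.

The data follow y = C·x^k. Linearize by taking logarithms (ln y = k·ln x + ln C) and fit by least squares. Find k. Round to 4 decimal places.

k = 2.1696

With ln yᵢ as the transformed response and ln xᵢ as the regressor:
XᵀX = [[7.3958, 5.1240]; [5.1240, 4]], rhs = [14.3011, 9.7549]ᵀ  (here Σln x = 5.1240, Σ(ln x)² = 7.3958, Σln y = 9.7549, Σln x·ln y = 14.3011).
Δ = 7.3958·4 − (5.1240)² = 3.3281; k = (14.3011·4 − 5.1240·9.7549)/3.3281 = 2.16960, ln C = (7.3958·9.7549 − 5.1240·14.3011)/3.3281 = -0.34052.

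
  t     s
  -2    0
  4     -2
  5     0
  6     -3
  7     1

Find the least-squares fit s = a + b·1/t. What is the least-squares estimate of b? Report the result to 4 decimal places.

b = -1.6774

Setting ∂/∂a … = 0 gives: 5·a + (109/420)·b = -4;  (109/420)·a + (70681/176400)·b = -6/7.
Δ = 5·(70681/176400) − (109/420)² = 85381/44100.
a = ((-4)·(70681/176400) − (109/420)·(-6/7))/(85381/44100) = -60871/85381; b = (5·(-6/7) − (109/420)·(-4))/(85381/44100) = -143220/85381.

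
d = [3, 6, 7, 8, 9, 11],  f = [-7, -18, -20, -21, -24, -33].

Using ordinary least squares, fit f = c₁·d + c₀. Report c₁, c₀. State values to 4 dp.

c₁ = -3.0536, c₀ = 1.8929

Forming XᵀX = [[360, 44]; [44, 6]] and Xᵀf = [-1016, -123]ᵀ gives XᵀX·[c₁, c₀]ᵀ = Xᵀf.
Eliminating c₀: 6·(row 1) − 44·(row 2) gives 224·c₁ = 6·(-1016) − 44·(-123) = -684, so c₁ = -171/56.
Then c₀ = ((-123) − 44·(-171/56))/6 = 53/28.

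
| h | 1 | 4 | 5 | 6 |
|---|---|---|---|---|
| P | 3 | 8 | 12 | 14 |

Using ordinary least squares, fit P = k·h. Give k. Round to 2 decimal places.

Forming XᵀX = [[78]] and XᵀP = [179]ᵀ gives XᵀX·[k]ᵀ = XᵀP.
k = 179/78 = 2.29487.

k = 2.29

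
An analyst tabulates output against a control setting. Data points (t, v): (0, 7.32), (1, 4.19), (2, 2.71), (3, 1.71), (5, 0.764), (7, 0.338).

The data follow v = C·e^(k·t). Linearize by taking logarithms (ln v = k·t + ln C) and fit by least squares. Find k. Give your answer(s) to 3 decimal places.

Let Y = ln v. Fitting Y = k·t + ln C by least squares:
Σt = 18.0000, Σ(t)² = 88.0000, Σln v = 3.6029, Σt·ln v = -3.9028.
Equations: 88.0000·k + 18.0000·ln C = -3.9028;  18.0000·k + 6·ln C = 3.6029.
Δ = 88.0000·6 − (18.0000)² = 204.0000; k = (-3.9028·6 − 18.0000·3.6029)/204.0000 = -0.43269, ln C = (88.0000·3.6029 − 18.0000·-3.9028)/204.0000 = 1.89854.

k = -0.433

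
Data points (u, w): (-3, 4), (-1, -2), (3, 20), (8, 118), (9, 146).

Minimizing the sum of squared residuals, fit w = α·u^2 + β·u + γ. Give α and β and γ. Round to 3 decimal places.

α = 1.523, β = 2.689, γ = -1.369

From the data, Σu^2·u^2 = 10820, Σu^2·u = 1240, Σu^2 = 164, Σu·u = 164, Σu = 16, Σ1 = 5.
And Σu^2·w = 19592, Σu·w = 2308, Σw = 286.
Normal equations: [[10820, 1240, 164]; [1240, 164, 16]; [164, 16, 5]]·[α, β, γ]ᵀ = [19592, 2308, 286]ᵀ.
Inverting the 3×3 Gram matrix, [α, β, γ]ᵀ = [1802/1183, 9545/3549, -694/507]ᵀ.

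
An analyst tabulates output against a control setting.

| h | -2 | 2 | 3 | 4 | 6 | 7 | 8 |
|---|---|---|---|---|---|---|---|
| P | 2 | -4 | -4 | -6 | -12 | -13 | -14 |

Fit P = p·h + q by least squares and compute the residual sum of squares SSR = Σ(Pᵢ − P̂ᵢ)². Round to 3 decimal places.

SSR = 7.129

From the data, Σh·h = 182, Σh = 28, Σ1 = 7.
For AᵀP: Σh·P = -323, ΣP = -51.
So AᵀA·[p, q]ᵀ = AᵀP: [[182, 28]; [28, 7]]·[p, q]ᵀ = [-323, -51]ᵀ.
Δ = 182·7 − 28² = 490.
p = ((-323)·7 − 28·(-51))/490 = -17/10; q = (182·(-51) − 28·(-323))/490 = -17/35.
Residuals: -32/35, -4/35, 111/70, 9/7, -46/35, -43/70, 3/35; SSR = 499/70.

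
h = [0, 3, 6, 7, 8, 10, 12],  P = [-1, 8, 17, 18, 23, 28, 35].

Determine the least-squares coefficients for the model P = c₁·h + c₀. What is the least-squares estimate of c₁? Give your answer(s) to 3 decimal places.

Entries of XᵀX: Σh·h = 402, Σh = 46, Σ1 = 7.
And Σh·P = 1136, ΣP = 128.
So XᵀX·[c₁, c₀]ᵀ = XᵀP: [[402, 46]; [46, 7]]·[c₁, c₀]ᵀ = [1136, 128]ᵀ.
Eliminating c₀: 7·(row 1) − 46·(row 2) gives 698·c₁ = 7·1136 − 46·128 = 2064, so c₁ = 1032/349.
Then c₀ = (128 − 46·(1032/349))/7 = -400/349.

c₁ = 2.957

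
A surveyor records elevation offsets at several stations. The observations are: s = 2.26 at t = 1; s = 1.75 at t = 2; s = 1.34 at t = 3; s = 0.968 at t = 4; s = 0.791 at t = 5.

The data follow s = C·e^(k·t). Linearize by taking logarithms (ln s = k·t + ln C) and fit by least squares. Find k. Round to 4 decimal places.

k = -0.2692

Taking logs, ln s = k·t + ln C, so regress ln s on t.
Σt = 15.0000, Σ(t)² = 55.0000, Σln s = 1.4007, Σt·ln s = 1.5102.
Equations: 55.0000·k + 15.0000·ln C = 1.5102;  15.0000·k + 5·ln C = 1.4007.
Solving (det = 50.0000): k = -0.26918, ln C = 1.08767.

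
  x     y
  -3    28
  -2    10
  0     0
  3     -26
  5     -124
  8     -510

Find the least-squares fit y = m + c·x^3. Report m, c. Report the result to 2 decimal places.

m = 0.97, c = -1.00

AᵀA·[m, c]ᵀ = Aᵀy reads: 6·m + 629·c = -622;  629·m + 279291·c = -278158.
(Σ1 = 6, Σx^3 = 629, Σx^3·x^3 = 279291, Σy = -622, Σx^3·y = -278158.)
Eliminating c: 279291·(row 1) − 629·(row 2) gives 1280105·m = 279291·(-622) − 629·(-278158) = 1242380, so m = 248476/256021.
Then c = ((-278158) − 629·(248476/256021))/279291 = -255542/256021.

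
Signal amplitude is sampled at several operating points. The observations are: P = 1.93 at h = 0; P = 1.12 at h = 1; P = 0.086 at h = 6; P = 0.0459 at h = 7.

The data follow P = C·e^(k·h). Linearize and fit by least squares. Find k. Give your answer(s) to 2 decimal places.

Linearized form: ln P = k·h + ln C. From the 4 transformed points,
XᵀX = [[86.0000, 14.0000]; [14.0000, 4]], rhs = [-36.1762, -4.7638]ᵀ  (here Σh = 14.0000, Σ(h)² = 86.0000, Σln P = -4.7638, Σh·ln P = -36.1762).
Solving (det = 148.0000): k = -0.52710, ln C = 0.65389.

k = -0.53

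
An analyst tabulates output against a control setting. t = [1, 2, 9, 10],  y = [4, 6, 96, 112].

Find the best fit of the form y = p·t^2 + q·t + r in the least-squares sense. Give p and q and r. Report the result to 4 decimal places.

Setting ∂/∂p … = 0 gives: 16578·p + 1738·q + 186·r = 19004;  1738·p + 186·q + 22·r = 2000;  186·p + 22·q + 4·r = 218.
Row-reducing yields p = 7/8, q = 1403/520, r = -267/260.

p = 0.8750, q = 2.6981, r = -1.0269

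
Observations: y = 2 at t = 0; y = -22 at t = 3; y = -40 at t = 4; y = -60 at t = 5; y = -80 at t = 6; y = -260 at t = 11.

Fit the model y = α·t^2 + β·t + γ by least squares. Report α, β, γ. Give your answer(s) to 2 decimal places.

Entries of MᵀM: Σt^2·t^2 = 16899, Σt^2·t = 1763, Σt^2 = 207, Σt·t = 207, Σt = 29, Σ1 = 6.
For Mᵀy: Σt^2·y = -36678, Σt·y = -3866, Σy = -460.
Inverting the 3×3 Gram matrix, [α, β, γ]ᵀ = [-103601/53040, -8111/3536, 47941/26520]ᵀ.

α = -1.95, β = -2.29, γ = 1.81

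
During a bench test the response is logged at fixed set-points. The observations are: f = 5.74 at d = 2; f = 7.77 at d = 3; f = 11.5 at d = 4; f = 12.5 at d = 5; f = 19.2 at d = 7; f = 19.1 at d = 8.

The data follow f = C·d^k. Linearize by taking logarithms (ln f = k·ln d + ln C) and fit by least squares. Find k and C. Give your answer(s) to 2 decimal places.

k = 0.92, C = 3.01

Let Y = ln f. Fitting Y = k·ln d + ln C by least squares:
XᵀX = [[14.3101, 8.8128]; [8.8128, 6]], rhs = [22.7982, 14.6704]ᵀ  (here Σln d = 8.8128, Σ(ln d)² = 14.3101, Σln f = 14.6704, Σln d·ln f = 22.7982).
Slope k = (n·Σln d·ln f − Σln d·Σln f)/(n·Σ(ln d)² − (Σln d)²) = (6·22.7982 − 8.8128·14.6704)/8.1947 = 0.91538; ln C = (Σln f − k·Σln d)/n = 1.10054, so C = exp(1.10054) = 3.00580.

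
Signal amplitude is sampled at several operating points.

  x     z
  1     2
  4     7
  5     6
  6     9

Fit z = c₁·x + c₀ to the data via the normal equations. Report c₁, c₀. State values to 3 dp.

AᵀA·[c₁, c₀]ᵀ = Aᵀz reads: 78·c₁ + 16·c₀ = 114;  16·c₁ + 4·c₀ = 24.
Eliminating c₀: 4·(row 1) − 16·(row 2) gives 56·c₁ = 4·114 − 16·24 = 72, so c₁ = 9/7.
Then c₀ = (24 − 16·(9/7))/4 = 6/7.

c₁ = 1.286, c₀ = 0.857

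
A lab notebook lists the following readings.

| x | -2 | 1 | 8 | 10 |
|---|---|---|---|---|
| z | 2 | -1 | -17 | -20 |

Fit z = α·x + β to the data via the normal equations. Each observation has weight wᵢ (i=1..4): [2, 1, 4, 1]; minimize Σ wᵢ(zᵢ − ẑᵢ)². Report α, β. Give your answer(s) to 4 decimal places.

α = -1.9364, β = -1.1851

Sums needed: Σwᵢ·x·x = 365, Σwᵢ·x = 39, Σwᵢ·1 = 8.
Right-hand side: Σwᵢ·x·z = -753, Σwᵢ·z = -85.
MᵀWM·[α, β]ᵀ = MᵀWz becomes [[365, 39]; [39, 8]]·[α, β]ᵀ = [-753, -85]ᵀ.
det = 365·8 − 39² = 1399.
α = ((-753)·8 − 39·(-85))/1399 = -2709/1399; β = (365·(-85) − 39·(-753))/1399 = -1658/1399.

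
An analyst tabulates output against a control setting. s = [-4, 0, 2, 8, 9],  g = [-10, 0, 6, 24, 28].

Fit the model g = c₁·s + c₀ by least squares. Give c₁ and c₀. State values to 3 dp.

Entries of MᵀM: Σs·s = 165, Σs = 15, Σ1 = 5.
Moment sums: Σs·g = 496, Σg = 48.
Normal equations: [[165, 15]; [15, 5]]·[c₁, c₀]ᵀ = [496, 48]ᵀ.
det = 165·5 − 15² = 600.
c₁ = (496·5 − 15·48)/600 = 44/15; c₀ = (165·48 − 15·496)/600 = 4/5.

c₁ = 2.933, c₀ = 0.800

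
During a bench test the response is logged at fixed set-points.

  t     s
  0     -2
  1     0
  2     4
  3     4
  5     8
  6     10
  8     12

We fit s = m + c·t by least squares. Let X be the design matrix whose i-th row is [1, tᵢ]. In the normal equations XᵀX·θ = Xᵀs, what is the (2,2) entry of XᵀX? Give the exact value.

139

Row 2 ↔ basis t, column 2 ↔ basis t, so (XᵀX)_{2,2} = Σᵢ (t)·(t) = (0)·(0) + (1)·(1) + (2)·(2) + (3)·(3) + (5)·(5) + (6)·(6) + (8)·(8) = 139.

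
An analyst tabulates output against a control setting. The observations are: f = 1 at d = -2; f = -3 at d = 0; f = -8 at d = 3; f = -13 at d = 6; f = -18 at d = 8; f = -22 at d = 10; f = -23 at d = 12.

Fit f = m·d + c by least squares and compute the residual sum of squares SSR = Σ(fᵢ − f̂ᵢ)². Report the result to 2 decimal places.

SSR = 4.51

Normal-equation sums: Σd·d = 357, Σd = 37, Σ1 = 7.
For Mᵀf: Σd·f = -744, Σf = -86.
MᵀM·[m, c]ᵀ = Mᵀf becomes [[357, 37]; [37, 7]]·[m, c]ᵀ = [-744, -86]ᵀ.
Eliminating c: 7·(row 1) − 37·(row 2) gives 1130·m = 7·(-744) − 37·(-86) = -2026, so m = -1013/565.
Then c = ((-86) − 37·(-1013/565))/7 = -1587/565.
Residuals: 126/565, -108/565, 106/565, 64/113, -479/565, -713/565, 748/565; SSR = 2546/565.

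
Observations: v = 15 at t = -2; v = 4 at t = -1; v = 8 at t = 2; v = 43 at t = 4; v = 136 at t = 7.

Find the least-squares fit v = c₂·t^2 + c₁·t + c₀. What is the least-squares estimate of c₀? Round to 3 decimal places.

c₀ = -0.194

The normal equations are: 2690·c₂ + 406·c₁ + 74·c₀ = 7448;  406·c₂ + 74·c₁ + 10·c₀ = 1106;  74·c₂ + 10·c₁ + 5·c₀ = 206.
Inverting the 3×3 Gram matrix, [c₂, c₁, c₀]ᵀ = [24377/8148, -3917/2716, -395/2037]ᵀ.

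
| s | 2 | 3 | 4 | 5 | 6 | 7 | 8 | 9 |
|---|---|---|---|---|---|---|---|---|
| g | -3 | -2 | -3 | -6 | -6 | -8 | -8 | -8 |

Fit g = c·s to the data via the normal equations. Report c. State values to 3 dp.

c = -0.993

From the data, Σs·s = 284.
Right-hand side: Σs·g = -282.
Normal equations: [[284]]·[c]ᵀ = [-282]ᵀ.
Hence c = -282 / 284 ≈ -0.992958.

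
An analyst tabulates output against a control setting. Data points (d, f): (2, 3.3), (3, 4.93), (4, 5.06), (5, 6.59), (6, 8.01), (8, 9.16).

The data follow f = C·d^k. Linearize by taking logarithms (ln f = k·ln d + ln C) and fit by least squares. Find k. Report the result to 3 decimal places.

k = 0.736

With ln fᵢ as the transformed response and ln dᵢ as the regressor:
AᵀA = [[13.7340, 8.6587]; [8.6587, 6]], rhs = [16.1963, 10.5917]ᵀ  (here Σln d = 8.6587, Σ(ln d)² = 13.7340, Σln f = 10.5917, Σln d·ln f = 16.1963).
Δ = 13.7340·6 − (8.6587)² = 7.4309; k = (16.1963·6 − 8.6587·10.5917)/7.4309 = 0.73579, ln C = (13.7340·10.5917 − 8.6587·16.1963)/7.4309 = 0.70346.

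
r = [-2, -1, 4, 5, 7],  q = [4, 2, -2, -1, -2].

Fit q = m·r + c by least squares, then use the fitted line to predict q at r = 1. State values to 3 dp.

q̂ = 1.235

Entries of XᵀX: Σr·r = 95, Σr = 13, Σ1 = 5.
And Σr·q = -37, Σq = 1.
XᵀX·[m, c]ᵀ = Xᵀq becomes [[95, 13]; [13, 5]]·[m, c]ᵀ = [-37, 1]ᵀ.
Eliminating c: 5·(row 1) − 13·(row 2) gives 306·m = 5·(-37) − 13·1 = -198, so m = -11/17.
Then c = (1 − 13·(-11/17))/5 = 32/17.
At r = 1: q̂ = (-11/17)·(1) + (32/17)·(1) = 21/17.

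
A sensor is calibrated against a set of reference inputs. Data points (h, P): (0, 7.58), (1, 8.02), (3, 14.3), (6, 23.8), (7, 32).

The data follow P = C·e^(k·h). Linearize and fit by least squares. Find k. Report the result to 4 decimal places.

k = 0.2089

Taking logs, ln P = k·h + ln C, so regress ln P on h.
Σh = 17.0000, Σ(h)² = 95.0000, Σln P = 13.4031, Σh·ln P = 53.3410.
Equations: 95.0000·k + 17.0000·ln C = 53.3410;  17.0000·k + 5·ln C = 13.4031.
Solving (det = 186.0000): k = 0.20888, ln C = 1.97043.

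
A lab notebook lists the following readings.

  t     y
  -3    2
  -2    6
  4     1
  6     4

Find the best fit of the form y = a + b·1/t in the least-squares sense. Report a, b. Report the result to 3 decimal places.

a = 2.894, b = -3.421

Setting ∂/∂a … = 0 gives: 4·a + (-5/12)·b = 13;  (-5/12)·a + (65/144)·b = -11/4.
(Σ1 = 4, Σ1/t = -5/12, Σ1/t·1/t = 65/144, Σy = 13, Σ1/t·y = -11/4.)
Eliminating b: (65/144)·(row 1) − (-5/12)·(row 2) gives (235/144)·a = (65/144)·13 − (-5/12)·(-11/4) = 85/18, so a = 136/47.
Then b = ((-11/4) − (-5/12)·(136/47))/(65/144) = -804/235.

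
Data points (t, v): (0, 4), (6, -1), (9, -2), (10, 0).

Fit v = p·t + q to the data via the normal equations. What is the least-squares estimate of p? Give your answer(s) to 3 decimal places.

From the data, Σt·t = 217, Σt = 25, Σ1 = 4.
For Xᵀv: Σt·v = -24, Σv = 1.
Δ = 217·4 − 25² = 243.
p = ((-24)·4 − 25·1)/243 = -121/243; q = (217·1 − 25·(-24))/243 = 817/243.

p = -0.498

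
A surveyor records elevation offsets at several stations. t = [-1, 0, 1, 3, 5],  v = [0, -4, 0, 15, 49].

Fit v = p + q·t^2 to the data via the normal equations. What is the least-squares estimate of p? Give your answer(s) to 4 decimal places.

Entries of XᵀX: Σ1 = 5, Σt^2 = 36, Σt^2·t^2 = 708.
Moment sums: Σv = 60, Σt^2·v = 1360.
Normal equations: [[5, 36]; [36, 708]]·[p, q]ᵀ = [60, 1360]ᵀ.
Δ = 5·708 − 36² = 2244.
p = (60·708 − 36·1360)/2244 = -540/187; q = (5·1360 − 36·60)/2244 = 1160/561.

p = -2.8877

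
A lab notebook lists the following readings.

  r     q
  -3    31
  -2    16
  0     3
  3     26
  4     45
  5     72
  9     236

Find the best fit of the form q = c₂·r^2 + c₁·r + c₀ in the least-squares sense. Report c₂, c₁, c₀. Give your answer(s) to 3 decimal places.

c₂ = 2.992, c₁ = -0.947, c₀ = 1.891

Entries of AᵀA: Σr^2·r^2 = 7620, Σr^2·r = 910, Σr^2 = 144, Σr·r = 144, Σr = 16, Σ1 = 7.
For Aᵀq: Σr^2·q = 22213, Σr·q = 2617, Σq = 429.
AᵀA·[c₂, c₁, c₀]ᵀ = Aᵀq becomes [[7620, 910, 144]; [910, 144, 16]; [144, 16, 7]]·[c₂, c₁, c₀]ᵀ = [22213, 2617, 429]ᵀ.
Solving the 3×3 system (Gaussian elimination) gives c₂ = 1706975/570418, c₁ = -28445/30022, c₀ = 539443/285209.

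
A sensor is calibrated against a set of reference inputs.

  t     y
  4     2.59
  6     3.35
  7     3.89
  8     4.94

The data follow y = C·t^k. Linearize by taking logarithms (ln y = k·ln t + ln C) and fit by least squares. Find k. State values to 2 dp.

k = 0.87

Taking logs, ln y = k·ln t + ln C, so regress ln y on ln t.
XᵀX = [[13.2429, 7.2034]; [7.2034, 4]], rhs = [9.4504, 5.1164]ᵀ  (here Σln t = 7.2034, Σ(ln t)² = 13.2429, Σln y = 5.1164, Σln t·ln y = 9.4504).
Δ = 13.2429·4 − (7.2034)² = 1.0824; k = (9.4504·4 − 7.2034·5.1164)/1.0824 = 0.87419, ln C = (13.2429·5.1164 − 7.2034·9.4504)/1.0824 = -0.29519.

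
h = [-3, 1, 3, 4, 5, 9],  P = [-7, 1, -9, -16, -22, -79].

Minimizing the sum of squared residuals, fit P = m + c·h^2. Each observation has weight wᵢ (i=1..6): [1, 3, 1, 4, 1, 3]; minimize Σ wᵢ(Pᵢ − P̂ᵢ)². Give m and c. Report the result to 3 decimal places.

Forming MᵀWM = [[13, 353]; [353, 21497]] and MᵀWP = [-336, -20912]ᵀ gives MᵀWM·[m, c]ᵀ = MᵀWP.
Determinant 13·21497 − 353² = 154852.
m = ((-336)·21497 − 353·(-20912))/154852 = 39736/38713; c = (13·(-20912) − 353·(-336))/154852 = -38312/38713.

m = 1.026, c = -0.990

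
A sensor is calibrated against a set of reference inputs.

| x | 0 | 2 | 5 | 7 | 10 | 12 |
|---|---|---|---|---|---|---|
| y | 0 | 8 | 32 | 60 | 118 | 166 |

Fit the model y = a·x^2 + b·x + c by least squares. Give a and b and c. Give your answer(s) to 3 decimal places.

a = 1.054, b = 1.163, c = 0.456

AᵀA·[a, b, c]ᵀ = Aᵀy reads: 33778·a + 3204·b + 322·c = 39476;  3204·a + 322·b + 36·c = 3768;  322·a + 36·b + 6·c = 384.
(Σx^2·x^2 = 33778, Σx^2·x = 3204, Σx^2 = 322, Σx·x = 322, Σx = 36, Σ1 = 6, Σx^2·y = 39476, Σx·y = 3768, Σy = 384.)
Row-reducing yields a = 39/37, b = 2280/1961, c = 895/1961.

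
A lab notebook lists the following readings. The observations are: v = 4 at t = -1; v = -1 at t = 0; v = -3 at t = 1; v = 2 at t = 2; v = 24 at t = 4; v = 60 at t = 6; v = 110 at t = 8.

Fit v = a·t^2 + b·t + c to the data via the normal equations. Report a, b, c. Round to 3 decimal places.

Compute the Gram sums: Σt^2·t^2 = 5666, Σt^2·t = 800, Σt^2 = 122, Σt·t = 122, Σt = 20, Σ1 = 7.
Right-hand side: Σt^2·v = 9593, Σt·v = 1333, Σv = 196.
MᵀM·[a, b, c]ᵀ = Mᵀv becomes [[5666, 800, 122]; [800, 122, 20]; [122, 20, 7]]·[a, b, c]ᵀ = [9593, 1333, 196]ᵀ.
Inverting the 3×3 Gram matrix, [a, b, c]ᵀ = [180839/90258, -182963/90258, -16965/15043]ᵀ.

a = 2.004, b = -2.027, c = -1.128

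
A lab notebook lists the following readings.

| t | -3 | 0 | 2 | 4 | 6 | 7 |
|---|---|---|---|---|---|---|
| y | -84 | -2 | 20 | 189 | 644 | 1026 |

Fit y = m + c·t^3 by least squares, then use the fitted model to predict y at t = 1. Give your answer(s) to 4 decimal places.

ŷ = -0.0533

Compute the Gram sums: Σ1 = 6, Σt^3 = 604, Σt^3·t^3 = 169194.
For Mᵀy: Σy = 1793, Σt^3·y = 505546.
Normal equations: [[6, 604]; [604, 169194]]·[m, c]ᵀ = [1793, 505546]ᵀ.
det = 6·169194 − 604² = 650348.
m = (1793·169194 − 604·505546)/650348 = -992471/325174; c = (6·505546 − 604·1793)/650348 = 487576/162587.
At t = 1: ŷ = (-992471/325174)·(1) + (487576/162587)·(1) = -753/14138.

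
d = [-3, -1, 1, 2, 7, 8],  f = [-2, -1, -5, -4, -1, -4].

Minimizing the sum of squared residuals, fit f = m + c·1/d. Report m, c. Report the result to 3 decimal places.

m = -2.688, c = -2.006

Sums needed: Σ1 = 6, Σ1/d = 73/168, Σ1/d·1/d = 67657/28224.
For Aᵀf: Σf = -17, Σ1/d·f = -251/42.
Normal equations: [[6, 73/168]; [73/168, 67657/28224]]·[m, c]ᵀ = [-17, -251/42]ᵀ.
det = 6·(67657/28224) − (73/168)² = 400613/28224.
m = ((-17)·(67657/28224) − (73/168)·(-251/42))/(400613/28224) = -1076877/400613; c = (6·(-251/42) − (73/168)·(-17))/(400613/28224) = -803544/400613.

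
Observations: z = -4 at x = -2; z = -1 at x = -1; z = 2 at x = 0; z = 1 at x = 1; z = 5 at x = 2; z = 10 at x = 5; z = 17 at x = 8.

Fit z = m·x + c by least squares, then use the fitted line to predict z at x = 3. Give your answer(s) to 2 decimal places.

AᵀA·[m, c]ᵀ = Aᵀz reads: 99·m + 13·c = 206;  13·m + 7·c = 30.
(Σx·x = 99, Σx = 13, Σ1 = 7, Σx·z = 206, Σz = 30.)
det = 99·7 − 13² = 524.
m = (206·7 − 13·30)/524 = 263/131; c = (99·30 − 13·206)/524 = 73/131.
At x = 3: ẑ = (263/131)·(3) + (73/131)·(1) = 862/131.

ẑ = 6.58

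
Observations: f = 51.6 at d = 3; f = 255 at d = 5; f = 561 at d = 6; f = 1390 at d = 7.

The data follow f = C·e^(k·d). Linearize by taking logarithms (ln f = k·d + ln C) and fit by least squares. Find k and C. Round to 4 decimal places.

Linearized form: ln f = k·d + ln C. From the 4 transformed points,
XᵀX = [[119.0000, 21.0000]; [21.0000, 4]], rhs = [128.1746, 23.0516]ᵀ  (here Σd = 21.0000, Σ(d)² = 119.0000, Σln f = 23.0516, Σd·ln f = 128.1746).
Solving (det = 35.0000): k = 0.81759, ln C = 1.47055, so C = exp(1.47055) = 4.35162.

k = 0.8176, C = 4.3516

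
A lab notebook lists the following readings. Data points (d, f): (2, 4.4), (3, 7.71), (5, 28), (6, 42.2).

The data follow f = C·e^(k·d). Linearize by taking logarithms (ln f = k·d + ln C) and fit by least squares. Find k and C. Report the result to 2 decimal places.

k = 0.58, C = 1.38

Linearized form: ln f = k·d + ln C. From the 4 transformed points,
Σd = 16.0000, Σ(d)² = 74.0000, Σln f = 10.5987, Σd·ln f = 48.2063.
Equations: 74.0000·k + 16.0000·ln C = 48.2063;  16.0000·k + 4·ln C = 10.5987.
Δ = 74.0000·4 − (16.0000)² = 40.0000; k = (48.2063·4 − 16.0000·10.5987)/40.0000 = 0.58113, ln C = (74.0000·10.5987 − 16.0000·48.2063)/40.0000 = 0.32516, so C = exp(0.32516) = 1.38425.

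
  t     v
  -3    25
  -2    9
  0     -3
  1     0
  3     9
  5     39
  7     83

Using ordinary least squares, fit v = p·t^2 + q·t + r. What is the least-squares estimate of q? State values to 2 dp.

Setting ∂/∂p … = 0 gives: 3205·p + 461·q + 97·r = 5384;  461·p + 97·q + 11·r = 710;  97·p + 11·q + 7·r = 162.
(Σt^2·t^2 = 3205, Σt^2·t = 461, Σt^2 = 97, Σt·t = 97, Σt = 11, Σ1 = 7, Σt^2·v = 5384, Σt·v = 710, Σv = 162.)
Solving the 3×3 system (Gaussian elimination) gives p = 21331/10329, q = -70678/30987, r = -58567/30987.

q = -2.28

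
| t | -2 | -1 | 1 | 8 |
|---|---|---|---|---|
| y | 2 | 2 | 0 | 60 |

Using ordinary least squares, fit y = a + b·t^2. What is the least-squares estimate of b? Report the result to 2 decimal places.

b = 0.94

XᵀX·[a, b]ᵀ = Xᵀy reads: 4·a + 70·b = 64;  70·a + 4114·b = 3850.
Δ = 4·4114 − 70² = 11556.
a = (64·4114 − 70·3850)/11556 = -517/963; b = (4·3850 − 70·64)/11556 = 910/963.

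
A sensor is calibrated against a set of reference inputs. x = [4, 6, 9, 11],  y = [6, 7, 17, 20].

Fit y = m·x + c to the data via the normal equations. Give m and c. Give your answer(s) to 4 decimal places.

m = 2.2069, c = -4.0517

With design matrix M, MᵀM = [[254, 30]; [30, 4]] and Mᵀy = [439, 50]ᵀ.
Δ = 254·4 − 30² = 116.
m = (439·4 − 30·50)/116 = 64/29; c = (254·50 − 30·439)/116 = -235/58.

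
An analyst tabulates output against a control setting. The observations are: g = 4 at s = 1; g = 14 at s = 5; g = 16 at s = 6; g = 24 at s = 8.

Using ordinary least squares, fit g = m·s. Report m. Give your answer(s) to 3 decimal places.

m = 2.873

The normal equations are: 126·m = 362.
(Σs·s = 126, Σs·g = 362.)
m = 362/126 = 2.87302.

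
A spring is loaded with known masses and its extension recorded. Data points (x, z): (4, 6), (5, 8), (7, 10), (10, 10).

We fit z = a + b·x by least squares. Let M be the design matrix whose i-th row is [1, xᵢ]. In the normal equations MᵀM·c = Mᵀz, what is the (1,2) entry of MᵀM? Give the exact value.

Row 1 ↔ basis 1, column 2 ↔ basis x, so (MᵀM)_{1,2} = Σᵢ x = (1)·(4) + (1)·(5) + (1)·(7) + (1)·(10) = 26.

26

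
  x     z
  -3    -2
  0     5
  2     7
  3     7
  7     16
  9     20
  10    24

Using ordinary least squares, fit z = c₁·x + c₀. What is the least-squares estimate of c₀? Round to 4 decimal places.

Setting ∂/∂c₁ … = 0 gives: 252·c₁ + 28·c₀ = 573;  28·c₁ + 7·c₀ = 77.
(Σx·x = 252, Σx = 28, Σ1 = 7, Σx·z = 573, Σz = 77.)
Δ = 252·7 − 28² = 980.
c₁ = (573·7 − 28·77)/980 = 53/28; c₀ = (252·77 − 28·573)/980 = 24/7.

c₀ = 3.4286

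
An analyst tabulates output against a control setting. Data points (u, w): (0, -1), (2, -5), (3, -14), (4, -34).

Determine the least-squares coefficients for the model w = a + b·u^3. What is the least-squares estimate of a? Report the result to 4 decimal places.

The normal equations are: 4·a + 99·b = -54;  99·a + 4889·b = -2594.
Determinant 4·4889 − 99² = 9755.
a = ((-54)·4889 − 99·(-2594))/9755 = -1440/1951; b = (4·(-2594) − 99·(-54))/9755 = -1006/1951.

a = -0.7381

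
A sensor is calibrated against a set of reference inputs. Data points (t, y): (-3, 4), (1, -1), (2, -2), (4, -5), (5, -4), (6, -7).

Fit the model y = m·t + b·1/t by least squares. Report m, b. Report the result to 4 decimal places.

m = -1.0866, b = -0.0206

From the data, Σt·t = 91, Σt·1/t = 6, Σ1/t·1/t = 5369/3600.
Moment sums: Σt·y = -99, Σ1/t·y = -131/20.
So AᵀA·[m, b]ᵀ = Aᵀy: [[91, 6]; [6, 5369/3600]]·[m, b]ᵀ = [-99, -131/20]ᵀ.
Determinant 91·(5369/3600) − 6² = 358979/3600.
m = ((-99)·(5369/3600) − 6·(-131/20))/(358979/3600) = -390051/358979; b = (91·(-131/20) − 6·(-99))/(358979/3600) = -7380/358979.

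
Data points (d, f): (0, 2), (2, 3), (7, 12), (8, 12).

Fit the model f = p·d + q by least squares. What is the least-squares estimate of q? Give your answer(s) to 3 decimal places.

With design matrix A, AᵀA = [[117, 17]; [17, 4]] and Aᵀf = [186, 29]ᵀ.
Eliminating q: 4·(row 1) − 17·(row 2) gives 179·p = 4·186 − 17·29 = 251, so p = 251/179.
Then q = (29 − 17·(251/179))/4 = 231/179.

q = 1.291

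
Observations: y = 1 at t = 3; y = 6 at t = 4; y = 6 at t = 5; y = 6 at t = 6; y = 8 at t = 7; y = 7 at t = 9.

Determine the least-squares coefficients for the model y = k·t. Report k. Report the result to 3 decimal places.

k = 0.981

The normal equations are: 216·k = 212.
k = 212/216 = 0.981481.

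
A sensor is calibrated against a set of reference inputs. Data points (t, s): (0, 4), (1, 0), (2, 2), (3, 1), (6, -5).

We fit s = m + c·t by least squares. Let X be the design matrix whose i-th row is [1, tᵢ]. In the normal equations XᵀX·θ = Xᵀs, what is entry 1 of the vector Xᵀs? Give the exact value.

Entry 1 ↔ basis 1, so (Xᵀs)_{1} = Σᵢ sᵢ = (1)·(4) + (1)·(0) + (1)·(2) + (1)·(1) + (1)·(-5) = 2.

2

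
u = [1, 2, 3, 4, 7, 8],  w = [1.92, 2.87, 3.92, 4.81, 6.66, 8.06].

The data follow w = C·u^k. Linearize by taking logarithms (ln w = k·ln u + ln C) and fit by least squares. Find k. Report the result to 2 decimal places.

k = 0.68

Taking logs, ln w = k·ln u + ln C, so regress ln w on ln u.
AᵀA = [[11.7199, 7.2034]; [7.2034, 6]], rhs = [12.4383, 8.6265]ᵀ  (here Σln u = 7.2034, Σ(ln u)² = 11.7199, Σln w = 8.6265, Σln u·ln w = 12.4383).
Solving (det = 18.4301): k = 0.67770, ln C = 0.62411.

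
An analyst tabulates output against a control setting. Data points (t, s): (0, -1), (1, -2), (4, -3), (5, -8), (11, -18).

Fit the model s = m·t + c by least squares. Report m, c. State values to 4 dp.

m = -1.5722, c = 0.2032

Entries of AᵀA: Σt·t = 163, Σt = 21, Σ1 = 5.
Moment sums: Σt·s = -252, Σs = -32.
Determinant 163·5 − 21² = 374.
m = ((-252)·5 − 21·(-32))/374 = -294/187; c = (163·(-32) − 21·(-252))/374 = 38/187.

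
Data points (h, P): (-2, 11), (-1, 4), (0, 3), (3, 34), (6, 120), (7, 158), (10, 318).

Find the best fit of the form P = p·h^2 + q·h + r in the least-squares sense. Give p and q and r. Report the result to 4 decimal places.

The normal system AᵀA·[p, q, r]ᵀ = AᵀP is [[13795, 1577, 199]; [1577, 199, 23]; [199, 23, 7]]·[p, q, r]ᵀ = [44216, 5082, 648]ᵀ.
Solving the 3×3 system (Gaussian elimination) gives p = 29675/9867, q = 14110/9867, r = 23423/9867.

p = 3.0075, q = 1.4300, r = 2.3739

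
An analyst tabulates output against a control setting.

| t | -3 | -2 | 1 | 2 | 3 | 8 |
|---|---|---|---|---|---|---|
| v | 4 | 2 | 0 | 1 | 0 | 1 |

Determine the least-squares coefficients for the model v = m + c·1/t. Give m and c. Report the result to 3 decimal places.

Sums needed: Σ1 = 6, Σ1/t = 9/8, Σ1/t·1/t = 1001/576.
For Aᵀv: Σv = 8, Σ1/t·v = -41/24.
Δ = 6·(1001/576) − (9/8)² = 1759/192.
m = (8·(1001/576) − (9/8)·(-41/24))/(1759/192) = 9115/5277; c = (6·(-41/24) − (9/8)·8)/(1759/192) = -3696/1759.

m = 1.727, c = -2.101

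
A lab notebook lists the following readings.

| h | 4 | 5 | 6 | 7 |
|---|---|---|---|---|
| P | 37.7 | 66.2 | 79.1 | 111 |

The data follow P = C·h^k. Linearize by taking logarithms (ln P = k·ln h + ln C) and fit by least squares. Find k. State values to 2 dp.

k = 1.85

Taking logs, ln P = k·ln h + ln C, so regress ln P on ln h.
XᵀX = [[11.5091, 6.7334]; [6.7334, 4]], rhs = [28.7752, 16.9026]ᵀ  (here Σln h = 6.7334, Σ(ln h)² = 11.5091, Σln P = 16.9026, Σln h·ln P = 28.7752).
Solving (det = 0.6976): k = 1.84783, ln C = 1.11510.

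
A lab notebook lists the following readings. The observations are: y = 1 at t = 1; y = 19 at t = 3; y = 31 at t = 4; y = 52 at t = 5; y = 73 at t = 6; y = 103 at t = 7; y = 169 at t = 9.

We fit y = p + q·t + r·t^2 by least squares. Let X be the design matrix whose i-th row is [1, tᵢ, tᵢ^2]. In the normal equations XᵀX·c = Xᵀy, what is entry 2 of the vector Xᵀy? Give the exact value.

3122

Entry 2 ↔ basis t, so (Xᵀy)_{2} = Σᵢ (t)·yᵢ = (1)·(1) + (3)·(19) + (4)·(31) + (5)·(52) + (6)·(73) + (7)·(103) + (9)·(169) = 3122.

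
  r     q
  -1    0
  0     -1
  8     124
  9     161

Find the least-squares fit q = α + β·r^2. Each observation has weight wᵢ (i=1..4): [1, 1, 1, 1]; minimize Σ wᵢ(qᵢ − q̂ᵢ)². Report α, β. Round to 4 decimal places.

Forming XᵀWX = [[4, 146]; [146, 10658]] and XᵀWq = [284, 20977]ᵀ gives XᵀWX·[α, β]ᵀ = XᵀWq.
Δ = 4·10658 − 146² = 21316.
α = (284·10658 − 146·20977)/21316 = -245/146; β = (4·20977 − 146·284)/21316 = 10611/5329.

α = -1.6781, β = 1.9912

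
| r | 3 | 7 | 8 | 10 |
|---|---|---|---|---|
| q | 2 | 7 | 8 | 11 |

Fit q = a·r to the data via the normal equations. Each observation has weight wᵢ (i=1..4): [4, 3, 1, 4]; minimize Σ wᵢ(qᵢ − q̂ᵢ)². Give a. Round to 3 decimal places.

a = 1.043

Normal-equation sums: Σwᵢ·r·r = 647.
Moment sums: Σwᵢ·r·q = 675.
So AᵀWA·[a]ᵀ = AᵀWq: [[647]]·[a]ᵀ = [675]ᵀ.
Hence a = 675 / 647 ≈ 1.04328.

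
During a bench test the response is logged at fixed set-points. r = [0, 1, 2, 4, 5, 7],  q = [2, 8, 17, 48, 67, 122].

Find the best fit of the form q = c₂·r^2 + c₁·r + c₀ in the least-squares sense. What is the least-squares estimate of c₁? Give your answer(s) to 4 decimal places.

Entries of MᵀM: Σr^2·r^2 = 3299, Σr^2·r = 541, Σr^2 = 95, Σr·r = 95, Σr = 19, Σ1 = 6.
And Σr^2·q = 8497, Σr·q = 1423, Σq = 264.
Row-reducing yields c₂ = 233/120, c₁ = 4573/1320, c₀ = 503/220.

c₁ = 3.4644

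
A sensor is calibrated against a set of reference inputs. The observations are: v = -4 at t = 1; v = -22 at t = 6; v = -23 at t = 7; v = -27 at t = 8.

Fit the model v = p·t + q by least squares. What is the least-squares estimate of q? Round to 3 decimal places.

From the data, Σt·t = 150, Σt = 22, Σ1 = 4.
Moment sums: Σt·v = -513, Σv = -76.
Normal equations: [[150, 22]; [22, 4]]·[p, q]ᵀ = [-513, -76]ᵀ.
Eliminating q: 4·(row 1) − 22·(row 2) gives 116·p = 4·(-513) − 22·(-76) = -380, so p = -95/29.
Then q = ((-76) − 22·(-95/29))/4 = -57/58.

q = -0.983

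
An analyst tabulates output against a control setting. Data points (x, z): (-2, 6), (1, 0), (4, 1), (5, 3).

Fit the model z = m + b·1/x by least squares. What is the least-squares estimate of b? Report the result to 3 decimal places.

b = -4.016

Normal-equation sums: Σ1 = 4, Σ1/x = 19/20, Σ1/x·1/x = 541/400.
Right-hand side: Σz = 10, Σ1/x·z = -43/20.
AᵀA·[m, b]ᵀ = Aᵀz becomes [[4, 19/20]; [19/20, 541/400]]·[m, b]ᵀ = [10, -43/20]ᵀ.
Determinant 4·(541/400) − (19/20)² = 1803/400.
m = (10·(541/400) − (19/20)·(-43/20))/(1803/400) = 6227/1803; b = (4·(-43/20) − (19/20)·10)/(1803/400) = -7240/1803.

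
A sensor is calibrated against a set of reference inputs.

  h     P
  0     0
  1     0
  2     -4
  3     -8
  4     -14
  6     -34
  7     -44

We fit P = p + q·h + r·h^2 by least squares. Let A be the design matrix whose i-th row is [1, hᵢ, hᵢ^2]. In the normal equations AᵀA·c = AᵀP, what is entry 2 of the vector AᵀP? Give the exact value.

-600

Entry 2 ↔ basis h, so (AᵀP)_{2} = Σᵢ (h)·Pᵢ = (0)·(0) + (1)·(0) + (2)·(-4) + (3)·(-8) + (4)·(-14) + (6)·(-34) + (7)·(-44) = -600.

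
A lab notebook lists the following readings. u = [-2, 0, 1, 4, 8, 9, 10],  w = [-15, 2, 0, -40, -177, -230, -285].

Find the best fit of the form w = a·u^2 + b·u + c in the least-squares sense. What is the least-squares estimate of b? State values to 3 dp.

Normal-equation sums: Σu^2·u^2 = 20930, Σu^2·u = 2298, Σu^2 = 266, Σu·u = 266, Σu = 30, Σ1 = 7.
For Aᵀw: Σu^2·w = -59158, Σu·w = -6466, Σw = -745.
Normal equations: [[20930, 2298, 266]; [2298, 266, 30]; [266, 30, 7]]·[a, b, c]ᵀ = [-59158, -6466, -745]ᵀ.
Solving the 3×3 system (Gaussian elimination) gives a = -196480/64001, b = 18752/9143, c = 92145/64001.

b = 2.051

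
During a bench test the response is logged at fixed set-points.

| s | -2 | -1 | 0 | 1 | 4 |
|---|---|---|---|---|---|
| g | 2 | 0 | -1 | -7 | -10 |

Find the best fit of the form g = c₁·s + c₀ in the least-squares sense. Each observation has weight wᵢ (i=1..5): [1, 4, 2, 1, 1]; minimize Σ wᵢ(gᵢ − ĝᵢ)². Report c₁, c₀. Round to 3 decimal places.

Compute the Gram sums: Σwᵢ·s·s = 25, Σwᵢ·s = -1, Σwᵢ·1 = 9.
Right-hand side: Σwᵢ·s·g = -51, Σwᵢ·g = -17.
Δ = 25·9 − (-1)² = 224.
c₁ = ((-51)·9 − (-1)·(-17))/224 = -17/8; c₀ = (25·(-17) − (-1)·(-51))/224 = -17/8.

c₁ = -2.125, c₀ = -2.125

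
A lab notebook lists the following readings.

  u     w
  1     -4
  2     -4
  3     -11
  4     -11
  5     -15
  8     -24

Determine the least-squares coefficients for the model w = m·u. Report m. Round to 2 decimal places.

From the data, Σu·u = 119.
For Xᵀw: Σu·w = -356.
XᵀX·[m]ᵀ = Xᵀw becomes [[119]]·[m]ᵀ = [-356]ᵀ.
m = (-356)/119 = -2.9916.

m = -2.99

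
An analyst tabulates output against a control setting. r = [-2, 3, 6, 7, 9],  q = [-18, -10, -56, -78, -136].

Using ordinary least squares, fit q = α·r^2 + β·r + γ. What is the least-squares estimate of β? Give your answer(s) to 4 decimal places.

β = 3.4830

Forming XᵀX = [[10355, 1307, 179]; [1307, 179, 23]; [179, 23, 5]] and Xᵀq = [-17016, -2100, -298]ᵀ gives XᵀX·[α, β, γ]ᵀ = Xᵀq.
Row-reducing yields α = -3889/1911, β = 512/147, γ = -5287/1911.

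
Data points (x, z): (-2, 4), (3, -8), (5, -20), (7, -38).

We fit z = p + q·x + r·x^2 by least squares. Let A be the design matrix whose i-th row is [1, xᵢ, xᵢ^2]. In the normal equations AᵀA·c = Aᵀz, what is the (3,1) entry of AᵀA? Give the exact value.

87

Row 3 ↔ basis x^2, column 1 ↔ basis 1, so (AᵀA)_{3,1} = Σᵢ x^2 = (4)·(1) + (9)·(1) + (25)·(1) + (49)·(1) = 87.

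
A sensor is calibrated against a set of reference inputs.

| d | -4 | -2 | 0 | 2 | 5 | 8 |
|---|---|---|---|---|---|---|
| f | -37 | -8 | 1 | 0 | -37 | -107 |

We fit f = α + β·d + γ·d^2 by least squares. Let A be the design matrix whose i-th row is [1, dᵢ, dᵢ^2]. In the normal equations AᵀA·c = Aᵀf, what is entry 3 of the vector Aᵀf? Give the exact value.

-8397

Entry 3 ↔ basis d^2, so (Aᵀf)_{3} = Σᵢ (d^2)·fᵢ = (16)·(-37) + (4)·(-8) + (0)·(1) + (4)·(0) + (25)·(-37) + (64)·(-107) = -8397.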